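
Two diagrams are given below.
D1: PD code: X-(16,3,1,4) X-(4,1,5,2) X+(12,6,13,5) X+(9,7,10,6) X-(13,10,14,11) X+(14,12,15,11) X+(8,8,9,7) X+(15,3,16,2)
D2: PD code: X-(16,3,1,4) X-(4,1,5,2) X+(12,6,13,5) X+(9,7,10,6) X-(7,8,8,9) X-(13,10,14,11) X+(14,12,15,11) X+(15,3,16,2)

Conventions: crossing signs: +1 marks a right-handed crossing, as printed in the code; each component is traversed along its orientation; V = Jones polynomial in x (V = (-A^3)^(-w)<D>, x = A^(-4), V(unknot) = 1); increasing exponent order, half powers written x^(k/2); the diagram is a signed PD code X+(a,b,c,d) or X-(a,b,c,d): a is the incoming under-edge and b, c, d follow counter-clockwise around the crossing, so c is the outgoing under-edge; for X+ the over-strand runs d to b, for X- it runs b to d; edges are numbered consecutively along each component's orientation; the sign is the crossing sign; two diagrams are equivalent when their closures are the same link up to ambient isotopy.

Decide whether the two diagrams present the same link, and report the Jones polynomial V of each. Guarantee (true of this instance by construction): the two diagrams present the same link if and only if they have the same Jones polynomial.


equivalent: yes
D1 (bracket A^6; 8 crossings at w = +2): V = 1
V(D2) = 1  [8 crossings, <D> = 1, w = 0]
observation: all 2 diagrams share one V(x), hence one class


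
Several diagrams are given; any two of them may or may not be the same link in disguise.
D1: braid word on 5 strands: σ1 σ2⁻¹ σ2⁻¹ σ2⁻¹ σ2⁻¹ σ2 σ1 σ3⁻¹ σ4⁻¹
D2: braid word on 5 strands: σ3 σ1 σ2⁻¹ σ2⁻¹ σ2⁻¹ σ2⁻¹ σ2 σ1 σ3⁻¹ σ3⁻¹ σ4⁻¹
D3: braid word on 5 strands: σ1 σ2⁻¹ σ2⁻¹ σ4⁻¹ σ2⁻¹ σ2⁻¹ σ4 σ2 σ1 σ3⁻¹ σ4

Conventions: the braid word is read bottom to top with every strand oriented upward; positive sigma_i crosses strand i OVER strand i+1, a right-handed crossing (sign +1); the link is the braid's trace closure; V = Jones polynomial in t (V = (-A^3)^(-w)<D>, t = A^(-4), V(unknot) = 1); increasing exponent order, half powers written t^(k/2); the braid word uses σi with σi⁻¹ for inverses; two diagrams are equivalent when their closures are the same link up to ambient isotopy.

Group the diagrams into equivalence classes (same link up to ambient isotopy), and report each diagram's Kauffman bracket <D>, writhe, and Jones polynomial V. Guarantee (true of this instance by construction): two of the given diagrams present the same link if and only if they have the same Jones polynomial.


equivalence classes: {D1, D2, D3}
D1 (bracket A^-15 + 2A^-7 - A^-3 + A - A^5; 9 crossings at w = -3): V = t^(-7/2) - t^(-5/2) + t^(-3/2) - 2t^(-1/2) - t^(3/2)
V(D2) = t^(-7/2) - t^(-5/2) + t^(-3/2) - 2t^(-1/2) - t^(3/2)  (w -3, c 11, <D> = A^-15 + 2A^-7 - A^-3 + A - A^5)
V(D3) = t^(-7/2) - t^(-5/2) + t^(-3/2) - 2t^(-1/2) - t^(3/2)  (w -1, c 11, <D> = A^-9 + 2A^-1 - A^3 + A^7 - A^11)
observation: all 3 diagrams share one V(t), hence one class


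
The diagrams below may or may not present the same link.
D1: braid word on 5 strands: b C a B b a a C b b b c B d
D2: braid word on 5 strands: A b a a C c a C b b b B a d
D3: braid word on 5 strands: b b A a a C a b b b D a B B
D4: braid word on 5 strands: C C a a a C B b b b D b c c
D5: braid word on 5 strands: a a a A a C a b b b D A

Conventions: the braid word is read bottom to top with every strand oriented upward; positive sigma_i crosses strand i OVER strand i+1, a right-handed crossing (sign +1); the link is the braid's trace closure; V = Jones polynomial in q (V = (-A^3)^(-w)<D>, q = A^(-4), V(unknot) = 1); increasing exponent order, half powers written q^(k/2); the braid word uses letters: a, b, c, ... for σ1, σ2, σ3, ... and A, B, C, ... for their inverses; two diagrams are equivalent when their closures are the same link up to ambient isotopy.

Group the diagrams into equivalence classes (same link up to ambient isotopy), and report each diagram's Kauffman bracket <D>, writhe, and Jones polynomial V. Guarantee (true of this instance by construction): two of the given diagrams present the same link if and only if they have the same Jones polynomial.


equivalence classes: {D1, D2, D3, D4, D5}
D1 (bracket A^-14 - 2A^-10 + A^-6 - 2A^-2 + 2A^2 + A^10; 14 crossings at w = +6): V = q^2 + 2q^4 - 2q^5 + q^6 - 2q^7 + q^8
V(D2) = q^2 + 2q^4 - 2q^5 + q^6 - 2q^7 + q^8  [14 crossings, <D> = A^-14 - 2A^-10 + A^-6 - 2A^-2 + 2A^2 + A^10, w = +6]
V(D3) = q^2 + 2q^4 - 2q^5 + q^6 - 2q^7 + q^8  [14 crossings, <D> = A^-20 - 2A^-16 + A^-12 - 2A^-8 + 2A^-4 + A^4, w = +4]
V(D4) = q^2 + 2q^4 - 2q^5 + q^6 - 2q^7 + q^8  (w +4, c 14, <D> = A^-20 - 2A^-16 + A^-12 - 2A^-8 + 2A^-4 + A^4)
V(D5) = q^2 + 2q^4 - 2q^5 + q^6 - 2q^7 + q^8  (w +4, c 12, <D> = A^-20 - 2A^-16 + A^-12 - 2A^-8 + 2A^-4 + A^4)
key observation: all 5 diagrams share one V(q), hence one class


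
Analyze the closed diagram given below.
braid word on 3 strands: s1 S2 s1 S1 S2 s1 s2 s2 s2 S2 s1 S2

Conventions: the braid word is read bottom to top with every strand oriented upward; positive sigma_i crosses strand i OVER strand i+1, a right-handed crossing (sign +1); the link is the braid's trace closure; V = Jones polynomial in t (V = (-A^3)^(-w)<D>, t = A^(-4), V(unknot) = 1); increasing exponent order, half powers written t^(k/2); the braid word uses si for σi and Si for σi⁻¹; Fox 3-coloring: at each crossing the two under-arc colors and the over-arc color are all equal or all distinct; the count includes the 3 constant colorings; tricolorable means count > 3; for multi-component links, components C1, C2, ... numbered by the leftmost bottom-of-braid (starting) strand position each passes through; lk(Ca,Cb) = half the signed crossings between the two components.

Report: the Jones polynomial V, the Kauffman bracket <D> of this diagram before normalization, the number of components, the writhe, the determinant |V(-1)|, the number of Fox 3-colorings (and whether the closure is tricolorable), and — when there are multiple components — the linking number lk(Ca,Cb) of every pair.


Jones polynomial: V(t) = -t^-1 + 2 - t + 2t^2 - t^3 + t^4 - t^5
<D> = -A^-14 + A^-10 - A^-6 + 2A^-2 - A^2 + 2A^6 - A^10; writhe +2
components 1, writhe +2 (12 crossings)
3-colorings: 9 of 3^12, det 9 — tricolorable
note: the word shrinks to σ1 σ2⁻¹ σ2⁻¹ σ1 σ2 σ2 σ1 σ2⁻¹ after cancelling


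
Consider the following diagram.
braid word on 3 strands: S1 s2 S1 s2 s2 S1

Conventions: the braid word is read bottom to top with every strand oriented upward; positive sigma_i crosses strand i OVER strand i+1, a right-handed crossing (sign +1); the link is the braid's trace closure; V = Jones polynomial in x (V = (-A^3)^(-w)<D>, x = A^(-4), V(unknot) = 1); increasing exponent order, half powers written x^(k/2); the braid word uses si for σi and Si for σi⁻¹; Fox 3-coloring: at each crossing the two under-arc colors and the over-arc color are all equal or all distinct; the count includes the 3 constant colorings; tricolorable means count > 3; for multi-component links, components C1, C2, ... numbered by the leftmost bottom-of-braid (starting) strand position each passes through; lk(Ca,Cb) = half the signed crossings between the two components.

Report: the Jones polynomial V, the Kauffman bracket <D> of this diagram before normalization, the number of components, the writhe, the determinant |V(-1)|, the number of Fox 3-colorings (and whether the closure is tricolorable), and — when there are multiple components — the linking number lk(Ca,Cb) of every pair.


V = -x^-3 + 2x^-2 - 2x^-1 + 3 - 2x + 2x^2 - x^3
<D> = -A^-12 + 2A^-8 - 2A^-4 + 3 - 2A^4 + 2A^8 - A^12 (w = 0)
1 component over 6 crossings, w = 0
3 Fox colorings among 3^6, |V(-1)| = 13: not tricolorable
why: w = 0 (over 6 crossings) is diagram-only; (-A^3)^(0) removes it from V


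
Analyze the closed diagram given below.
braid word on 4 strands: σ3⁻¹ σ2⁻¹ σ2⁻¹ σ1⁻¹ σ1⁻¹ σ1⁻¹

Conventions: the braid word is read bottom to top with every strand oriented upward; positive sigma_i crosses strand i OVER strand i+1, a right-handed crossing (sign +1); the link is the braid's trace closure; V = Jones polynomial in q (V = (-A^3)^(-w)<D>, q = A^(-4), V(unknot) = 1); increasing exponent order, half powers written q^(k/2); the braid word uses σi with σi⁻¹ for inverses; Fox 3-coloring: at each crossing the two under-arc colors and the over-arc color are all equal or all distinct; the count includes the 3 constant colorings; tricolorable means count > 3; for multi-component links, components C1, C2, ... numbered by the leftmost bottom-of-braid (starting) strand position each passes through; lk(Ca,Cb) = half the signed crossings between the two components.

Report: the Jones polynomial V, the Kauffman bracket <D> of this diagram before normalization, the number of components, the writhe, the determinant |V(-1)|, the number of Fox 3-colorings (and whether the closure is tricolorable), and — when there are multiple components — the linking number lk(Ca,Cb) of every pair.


V = q^(-13/2) - q^(-11/2) + q^(-9/2) - 2q^(-7/2) - q^(-3/2)
<D> = -A^-12 - 2A^-4 + 1 - A^4 + A^8 (w = -6)
2 components over 6 crossings, w = -6
lk(C1,C2): -1
9 Fox colorings among 3^6, |V(-1)| = 6: tricolorable
why: summing lk over 1 pair gives -1


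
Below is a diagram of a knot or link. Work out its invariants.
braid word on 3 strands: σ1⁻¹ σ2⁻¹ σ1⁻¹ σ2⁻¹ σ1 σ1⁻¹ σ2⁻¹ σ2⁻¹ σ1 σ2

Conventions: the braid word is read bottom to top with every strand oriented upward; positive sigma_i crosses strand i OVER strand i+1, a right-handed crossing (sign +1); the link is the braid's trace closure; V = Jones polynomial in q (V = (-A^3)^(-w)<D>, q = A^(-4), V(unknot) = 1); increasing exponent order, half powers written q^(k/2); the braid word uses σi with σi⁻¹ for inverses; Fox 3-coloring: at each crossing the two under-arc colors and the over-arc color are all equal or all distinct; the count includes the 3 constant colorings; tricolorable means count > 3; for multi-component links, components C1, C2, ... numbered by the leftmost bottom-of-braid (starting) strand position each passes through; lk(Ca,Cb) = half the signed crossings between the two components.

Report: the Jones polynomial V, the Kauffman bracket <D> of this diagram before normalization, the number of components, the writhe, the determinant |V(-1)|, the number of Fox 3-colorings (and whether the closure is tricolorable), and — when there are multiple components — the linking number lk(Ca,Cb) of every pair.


V = q^-6 + q^-3 + q^-2 + q^-1
<D> = A^-8 + A^-4 + 1 + A^12 (w = -4)
3 components over 10 crossings, w = -4
lk(C1,C2): -2
lk(C1,C3) = 0
linking number lk(C2,C3) = 0
9 Fox colorings among 3^11, |V(-1)| = 0: tricolorable
why: summing lk over 3 pairs gives -2


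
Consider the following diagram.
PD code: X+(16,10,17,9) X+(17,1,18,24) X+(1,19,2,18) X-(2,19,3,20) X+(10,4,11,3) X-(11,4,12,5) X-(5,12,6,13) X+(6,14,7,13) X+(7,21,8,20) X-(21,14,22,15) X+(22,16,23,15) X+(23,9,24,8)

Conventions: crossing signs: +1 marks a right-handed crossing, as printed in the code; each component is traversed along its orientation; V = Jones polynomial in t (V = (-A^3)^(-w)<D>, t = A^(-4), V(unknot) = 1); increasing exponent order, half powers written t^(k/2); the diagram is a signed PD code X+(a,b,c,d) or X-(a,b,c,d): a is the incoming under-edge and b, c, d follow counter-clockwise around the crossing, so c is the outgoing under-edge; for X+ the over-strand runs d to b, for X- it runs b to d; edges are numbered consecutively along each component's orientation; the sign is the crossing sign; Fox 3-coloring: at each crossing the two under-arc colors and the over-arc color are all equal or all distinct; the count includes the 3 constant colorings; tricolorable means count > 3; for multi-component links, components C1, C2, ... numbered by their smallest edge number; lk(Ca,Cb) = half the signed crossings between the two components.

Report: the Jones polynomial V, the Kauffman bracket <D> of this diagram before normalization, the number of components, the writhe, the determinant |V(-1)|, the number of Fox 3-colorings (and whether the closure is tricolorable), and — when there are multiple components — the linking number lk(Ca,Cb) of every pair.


V = t + t^3 - t^4
<D> = -A^-4 + 1 + A^8 (w = +4)
1 component over 12 crossings, w = +4
9 Fox colorings among 3^12, |V(-1)| = 3: tricolorable
why: the span of V is 3, forcing >= 3 crossings in any diagram


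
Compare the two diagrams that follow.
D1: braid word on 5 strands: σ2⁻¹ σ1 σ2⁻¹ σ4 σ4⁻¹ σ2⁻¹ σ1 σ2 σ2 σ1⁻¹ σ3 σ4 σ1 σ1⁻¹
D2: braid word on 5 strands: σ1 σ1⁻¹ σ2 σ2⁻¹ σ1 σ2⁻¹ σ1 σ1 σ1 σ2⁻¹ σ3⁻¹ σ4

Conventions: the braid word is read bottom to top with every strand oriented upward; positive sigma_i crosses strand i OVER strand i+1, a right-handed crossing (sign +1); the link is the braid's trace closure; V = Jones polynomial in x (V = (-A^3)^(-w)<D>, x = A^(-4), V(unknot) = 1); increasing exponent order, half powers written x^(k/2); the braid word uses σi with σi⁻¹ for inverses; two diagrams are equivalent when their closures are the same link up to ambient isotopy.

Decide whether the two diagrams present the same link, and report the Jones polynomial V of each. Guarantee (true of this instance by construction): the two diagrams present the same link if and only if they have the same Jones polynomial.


same link: no
V(D1) = -x^-3 + x^-2 - x^-1 + 3 - x + x^2 - x^3  [14 crossings, <D> = -A^-6 + A^-2 - A^2 + 3A^6 - A^10 + A^14 - A^18, w = +2]
V(D2) = x^-1 - 1 + 2x - 2x^2 + 2x^3 - 2x^4 + x^5  (w +2, c 12, <D> = A^-14 - 2A^-10 + 2A^-6 - 2A^-2 + 2A^2 - A^6 + A^10)
note: 2 values of V(x) split the 2 diagrams


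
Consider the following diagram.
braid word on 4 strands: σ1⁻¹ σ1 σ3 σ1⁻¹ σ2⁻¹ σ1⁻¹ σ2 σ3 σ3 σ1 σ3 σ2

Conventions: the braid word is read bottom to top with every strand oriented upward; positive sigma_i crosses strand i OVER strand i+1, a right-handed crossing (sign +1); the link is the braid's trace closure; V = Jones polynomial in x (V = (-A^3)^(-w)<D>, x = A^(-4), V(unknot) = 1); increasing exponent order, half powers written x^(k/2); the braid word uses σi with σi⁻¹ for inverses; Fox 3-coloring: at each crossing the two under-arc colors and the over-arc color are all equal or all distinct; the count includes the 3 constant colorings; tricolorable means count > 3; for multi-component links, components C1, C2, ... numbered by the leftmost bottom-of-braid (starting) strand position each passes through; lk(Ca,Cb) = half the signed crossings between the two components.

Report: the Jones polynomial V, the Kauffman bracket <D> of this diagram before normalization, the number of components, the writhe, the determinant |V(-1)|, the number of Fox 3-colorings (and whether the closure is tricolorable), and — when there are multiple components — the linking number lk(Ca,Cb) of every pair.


V = -x^(1/2) - x^(3/2) - x^(5/2) + x^(9/2)
<D> = A^-6 - A^2 - A^6 - A^10 (w = +4)
2 components over 12 crossings, w = +4
lk(C1,C2): 0
27 Fox colorings among 3^12, |V(-1)| = 0: tricolorable
why: inverse pairs cancel, leaving σ3 σ1⁻¹ σ2⁻¹ σ1⁻¹ σ2 σ3 σ3 σ1 σ3 σ2


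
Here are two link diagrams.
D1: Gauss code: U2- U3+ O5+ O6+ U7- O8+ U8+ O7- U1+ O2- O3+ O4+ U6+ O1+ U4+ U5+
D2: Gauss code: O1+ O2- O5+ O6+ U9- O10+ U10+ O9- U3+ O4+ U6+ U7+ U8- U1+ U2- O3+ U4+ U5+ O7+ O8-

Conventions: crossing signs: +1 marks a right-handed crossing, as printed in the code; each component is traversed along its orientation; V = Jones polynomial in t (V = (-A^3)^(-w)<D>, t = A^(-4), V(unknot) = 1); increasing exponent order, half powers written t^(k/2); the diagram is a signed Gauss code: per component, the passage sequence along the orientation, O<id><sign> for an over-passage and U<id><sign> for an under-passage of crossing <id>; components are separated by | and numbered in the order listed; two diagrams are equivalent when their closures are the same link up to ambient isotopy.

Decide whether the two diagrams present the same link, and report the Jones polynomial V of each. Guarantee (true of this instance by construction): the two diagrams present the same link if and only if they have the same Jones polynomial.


equivalent: yes
V(D1) = t + t^3 - t^4  (w +4, c 8, <D> = -A^-4 + 1 + A^8)
V(D2) = t + t^3 - t^4  (w +4, c 10, <D> = -A^-4 + 1 + A^8)
why: Reidemeister moves carry D1 (8 crossings) to D2 (10)


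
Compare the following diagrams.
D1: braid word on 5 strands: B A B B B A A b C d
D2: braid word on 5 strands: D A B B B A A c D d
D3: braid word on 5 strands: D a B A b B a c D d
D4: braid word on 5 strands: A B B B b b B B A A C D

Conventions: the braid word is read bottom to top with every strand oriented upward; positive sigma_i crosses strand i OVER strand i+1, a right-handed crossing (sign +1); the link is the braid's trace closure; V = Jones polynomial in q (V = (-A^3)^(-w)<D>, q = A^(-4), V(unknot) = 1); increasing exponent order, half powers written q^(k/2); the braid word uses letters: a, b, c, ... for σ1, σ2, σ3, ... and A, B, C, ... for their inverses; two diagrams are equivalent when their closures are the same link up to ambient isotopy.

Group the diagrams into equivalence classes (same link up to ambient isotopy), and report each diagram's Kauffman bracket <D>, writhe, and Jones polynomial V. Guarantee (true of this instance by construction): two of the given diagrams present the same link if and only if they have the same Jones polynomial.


equivalence classes: {D1, D2, D4} | {D3}
D1 (bracket A^-10 + 2A^-2 - 2A^2 + A^6 - 2A^10 + A^14; 10 crossings at w = -6): V = q^-8 - 2q^-7 + q^-6 - 2q^-5 + 2q^-4 + q^-2
V(D2) = q^-8 - 2q^-7 + q^-6 - 2q^-5 + 2q^-4 + q^-2  [10 crossings, <D> = A^-10 + 2A^-2 - 2A^2 + A^6 - 2A^10 + A^14, w = -6]
V(D3) = 1  [10 crossings, <D> = 1, w = 0]
V(D4) = q^-8 - 2q^-7 + q^-6 - 2q^-5 + 2q^-4 + q^-2  [12 crossings, <D> = A^-16 + 2A^-8 - 2A^-4 + 1 - 2A^4 + A^8, w = -8]
key observation: V(q) takes 2 values over 4 diagrams, fixing the grouping


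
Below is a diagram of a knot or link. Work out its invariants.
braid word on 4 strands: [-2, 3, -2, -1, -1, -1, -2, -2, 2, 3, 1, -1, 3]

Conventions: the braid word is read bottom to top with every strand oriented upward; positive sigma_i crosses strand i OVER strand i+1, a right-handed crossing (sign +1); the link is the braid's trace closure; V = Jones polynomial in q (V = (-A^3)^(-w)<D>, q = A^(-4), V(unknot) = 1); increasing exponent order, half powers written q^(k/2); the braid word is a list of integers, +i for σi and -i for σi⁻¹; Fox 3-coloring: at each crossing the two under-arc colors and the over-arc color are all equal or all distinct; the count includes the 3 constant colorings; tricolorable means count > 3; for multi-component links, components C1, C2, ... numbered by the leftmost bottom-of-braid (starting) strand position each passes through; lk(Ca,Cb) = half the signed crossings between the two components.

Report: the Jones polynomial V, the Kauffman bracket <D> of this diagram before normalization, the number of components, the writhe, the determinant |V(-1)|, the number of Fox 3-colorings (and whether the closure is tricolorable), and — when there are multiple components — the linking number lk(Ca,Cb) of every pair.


V = q^-7 - 3q^-6 + 4q^-5 - 6q^-4 + 7q^-3 - 6q^-2 + 6q^-1 - 3 + 2q - q^2
<D> = A^-17 - 2A^-13 + 3A^-9 - 6A^-5 + 6A^-1 - 7A^3 + 6A^7 - 4A^11 + 3A^15 - A^19 (w = -3)
1 component over 13 crossings, w = -3
9 Fox colorings among 3^13, |V(-1)| = 39: tricolorable
why: the span of V is 9, forcing >= 9 crossings in any diagram


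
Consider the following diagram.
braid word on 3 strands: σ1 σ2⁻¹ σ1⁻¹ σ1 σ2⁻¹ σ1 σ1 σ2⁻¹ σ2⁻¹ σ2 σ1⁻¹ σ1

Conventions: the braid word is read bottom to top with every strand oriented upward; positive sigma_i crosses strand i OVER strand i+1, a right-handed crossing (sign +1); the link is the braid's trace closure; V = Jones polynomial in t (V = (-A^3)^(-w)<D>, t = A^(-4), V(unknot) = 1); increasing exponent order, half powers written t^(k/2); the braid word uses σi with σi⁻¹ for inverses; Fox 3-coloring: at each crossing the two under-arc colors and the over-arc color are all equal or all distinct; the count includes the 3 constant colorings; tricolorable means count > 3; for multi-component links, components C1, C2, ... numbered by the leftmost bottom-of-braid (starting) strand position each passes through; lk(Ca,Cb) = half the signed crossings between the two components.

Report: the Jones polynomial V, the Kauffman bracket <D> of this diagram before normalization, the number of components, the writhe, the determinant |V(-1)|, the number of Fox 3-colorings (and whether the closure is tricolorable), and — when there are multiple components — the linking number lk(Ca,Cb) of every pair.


V = -t^-3 + 2t^-2 - 2t^-1 + 3 - 2t + 2t^2 - t^3
<D> = -A^-12 + 2A^-8 - 2A^-4 + 3 - 2A^4 + 2A^8 - A^12 (w = 0)
1 component over 12 crossings, w = 0
3 Fox colorings among 3^12, |V(-1)| = 13: not tricolorable
why: det 13 = |V(-1)|; not divisible by 3, so not tricolorable


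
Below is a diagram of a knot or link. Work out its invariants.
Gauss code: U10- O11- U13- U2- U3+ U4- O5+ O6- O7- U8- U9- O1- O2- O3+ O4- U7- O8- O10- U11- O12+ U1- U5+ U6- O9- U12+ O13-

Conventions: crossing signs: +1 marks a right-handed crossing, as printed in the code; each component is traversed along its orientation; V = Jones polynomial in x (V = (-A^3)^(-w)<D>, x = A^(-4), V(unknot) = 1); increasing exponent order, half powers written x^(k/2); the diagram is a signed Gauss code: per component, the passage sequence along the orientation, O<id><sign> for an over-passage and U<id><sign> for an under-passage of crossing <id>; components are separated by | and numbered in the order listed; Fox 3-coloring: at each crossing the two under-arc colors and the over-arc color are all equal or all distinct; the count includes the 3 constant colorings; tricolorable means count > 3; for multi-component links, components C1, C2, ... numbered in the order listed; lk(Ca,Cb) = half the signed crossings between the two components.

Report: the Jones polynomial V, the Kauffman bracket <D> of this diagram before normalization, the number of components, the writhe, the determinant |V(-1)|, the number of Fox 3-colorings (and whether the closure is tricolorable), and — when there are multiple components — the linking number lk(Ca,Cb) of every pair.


V = x^-10 - 3x^-9 + 4x^-8 - 6x^-7 + 6x^-6 - 5x^-5 + 5x^-4 - 2x^-3 + x^-2
<D> = -A^-13 + 2A^-9 - 5A^-5 + 5A^-1 - 6A^3 + 6A^7 - 4A^11 + 3A^15 - A^19 (w = -7)
1 component over 13 crossings, w = -7
9 Fox colorings among 3^13, |V(-1)| = 33: tricolorable
why: V spans 8 powers of x: at least 8 crossings in any diagram


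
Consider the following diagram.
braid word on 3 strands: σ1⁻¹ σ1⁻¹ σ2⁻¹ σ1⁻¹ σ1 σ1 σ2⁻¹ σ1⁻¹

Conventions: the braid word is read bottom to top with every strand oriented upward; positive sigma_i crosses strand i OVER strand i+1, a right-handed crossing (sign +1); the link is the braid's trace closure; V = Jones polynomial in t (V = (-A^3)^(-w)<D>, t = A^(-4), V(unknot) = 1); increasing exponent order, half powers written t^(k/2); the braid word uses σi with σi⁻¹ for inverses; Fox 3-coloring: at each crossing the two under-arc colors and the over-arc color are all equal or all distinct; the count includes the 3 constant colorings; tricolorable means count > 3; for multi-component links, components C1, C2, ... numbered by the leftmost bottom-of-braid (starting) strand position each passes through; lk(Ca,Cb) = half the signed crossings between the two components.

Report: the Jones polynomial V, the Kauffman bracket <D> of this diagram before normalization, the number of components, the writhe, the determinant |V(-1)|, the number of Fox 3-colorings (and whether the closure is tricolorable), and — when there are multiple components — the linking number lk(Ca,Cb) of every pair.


V(t) = -t^-6 + t^-5 - t^-4 + 2t^-3 - t^-2 + t^-1
bracket: A^-8 - A^-4 + 2 - A^4 + A^8 - A^12, w = -4
1 component, writhe -4, over 8 crossings
det 7, colorings 3 of 3^8 — not tricolorable
observation: the word shrinks to σ1⁻¹ σ1⁻¹ σ2⁻¹ σ1 σ2⁻¹ σ1⁻¹ after cancelling


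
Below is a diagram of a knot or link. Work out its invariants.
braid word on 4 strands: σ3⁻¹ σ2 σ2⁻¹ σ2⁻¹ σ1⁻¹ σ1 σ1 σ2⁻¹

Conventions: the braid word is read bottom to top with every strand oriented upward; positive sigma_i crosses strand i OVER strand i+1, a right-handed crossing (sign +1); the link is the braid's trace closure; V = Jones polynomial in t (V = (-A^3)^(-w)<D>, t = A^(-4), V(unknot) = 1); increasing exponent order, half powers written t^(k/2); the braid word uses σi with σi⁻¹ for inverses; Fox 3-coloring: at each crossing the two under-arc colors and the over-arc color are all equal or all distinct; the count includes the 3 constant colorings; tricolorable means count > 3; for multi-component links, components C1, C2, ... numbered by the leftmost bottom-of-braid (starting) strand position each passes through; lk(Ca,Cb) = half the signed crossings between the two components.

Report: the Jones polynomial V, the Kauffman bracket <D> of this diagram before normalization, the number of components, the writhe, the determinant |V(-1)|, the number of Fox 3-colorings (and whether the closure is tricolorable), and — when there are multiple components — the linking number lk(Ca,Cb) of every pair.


Jones polynomial: V(t) = -t^(-5/2) - t^(-1/2)
<D> = -A^-4 - A^4; writhe -2
components 2, writhe -2 (8 crossings)
linking number lk(C1,C2) = -1
3-colorings: 3 of 3^8, det 2 — not tricolorable
note: span 2 respects span(V) <= c + mu - 1 = 9 for this 2-component diagram


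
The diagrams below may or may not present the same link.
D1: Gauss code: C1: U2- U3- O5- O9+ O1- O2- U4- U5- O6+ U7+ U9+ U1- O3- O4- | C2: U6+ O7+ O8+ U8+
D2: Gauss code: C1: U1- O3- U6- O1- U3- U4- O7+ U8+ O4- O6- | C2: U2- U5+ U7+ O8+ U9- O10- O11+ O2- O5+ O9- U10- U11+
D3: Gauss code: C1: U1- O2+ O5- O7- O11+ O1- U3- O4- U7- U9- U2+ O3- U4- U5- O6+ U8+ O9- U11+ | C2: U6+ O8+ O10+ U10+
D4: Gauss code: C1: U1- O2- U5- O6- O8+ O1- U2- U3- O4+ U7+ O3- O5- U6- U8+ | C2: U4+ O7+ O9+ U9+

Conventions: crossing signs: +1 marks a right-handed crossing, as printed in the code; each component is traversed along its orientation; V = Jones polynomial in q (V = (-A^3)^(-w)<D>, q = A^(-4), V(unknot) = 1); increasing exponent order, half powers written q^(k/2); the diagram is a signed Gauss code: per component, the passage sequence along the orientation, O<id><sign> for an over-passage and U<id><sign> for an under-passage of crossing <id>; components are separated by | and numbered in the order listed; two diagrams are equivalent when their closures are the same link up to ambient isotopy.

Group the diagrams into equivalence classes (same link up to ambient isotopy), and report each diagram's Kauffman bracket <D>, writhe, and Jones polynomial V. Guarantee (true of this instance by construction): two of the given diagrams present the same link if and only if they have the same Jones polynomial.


equivalence classes: {D1, D2, D3, D4}
D1 (bracket A^-9 + 2A^-1 - A^3 + A^7 - A^11; 9 crossings at w = -1): V = q^(-7/2) - q^(-5/2) + q^(-3/2) - 2q^(-1/2) - q^(3/2)
D2 (bracket A^-15 + 2A^-7 - A^-3 + A - A^5; 11 crossings at w = -3): V = q^(-7/2) - q^(-5/2) + q^(-3/2) - 2q^(-1/2) - q^(3/2)
V(D3) = q^(-7/2) - q^(-5/2) + q^(-3/2) - 2q^(-1/2) - q^(3/2)  (w -1, c 11, <D> = A^-9 + 2A^-1 - A^3 + A^7 - A^11)
V(D4) = q^(-7/2) - q^(-5/2) + q^(-3/2) - 2q^(-1/2) - q^(3/2)  (w -1, c 9, <D> = A^-9 + 2A^-1 - A^3 + A^7 - A^11)
key observation: all 4 diagrams share one V(q), hence one class


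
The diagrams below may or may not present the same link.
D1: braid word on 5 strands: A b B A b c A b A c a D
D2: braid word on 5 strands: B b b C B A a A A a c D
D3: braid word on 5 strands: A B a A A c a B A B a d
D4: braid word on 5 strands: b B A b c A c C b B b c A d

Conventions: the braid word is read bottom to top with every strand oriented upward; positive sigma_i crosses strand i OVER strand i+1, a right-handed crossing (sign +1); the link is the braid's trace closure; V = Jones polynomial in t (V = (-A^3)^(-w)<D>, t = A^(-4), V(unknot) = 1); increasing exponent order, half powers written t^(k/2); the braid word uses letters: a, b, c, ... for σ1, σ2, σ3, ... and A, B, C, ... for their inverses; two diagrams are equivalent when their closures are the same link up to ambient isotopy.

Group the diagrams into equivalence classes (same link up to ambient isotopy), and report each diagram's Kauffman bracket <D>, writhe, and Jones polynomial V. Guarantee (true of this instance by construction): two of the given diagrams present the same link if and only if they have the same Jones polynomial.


equivalence classes: {D1, D4} | {D2} | {D3}
D1 (bracket -A^-12 + 2A^-8 - 2A^-4 + 3 - 2A^4 + 2A^8 - A^12; 12 crossings at w = 0): V = -t^-3 + 2t^-2 - 2t^-1 + 3 - 2t + 2t^2 - t^3
D2 (bracket A^-6; 12 crossings at w = -2): V = 1
V(D3) = -t^-4 + t^-3 + t^-1  [12 crossings, <D> = A^-2 + A^6 - A^10, w = -2]
D4 (bracket -A^-6 + 2A^-2 - 2A^2 + 3A^6 - 2A^10 + 2A^14 - A^18; 14 crossings at w = +2): V = -t^-3 + 2t^-2 - 2t^-1 + 3 - 2t + 2t^2 - t^3
observation: 3 classes among 4 diagrams; unequal V(t) rules out equality


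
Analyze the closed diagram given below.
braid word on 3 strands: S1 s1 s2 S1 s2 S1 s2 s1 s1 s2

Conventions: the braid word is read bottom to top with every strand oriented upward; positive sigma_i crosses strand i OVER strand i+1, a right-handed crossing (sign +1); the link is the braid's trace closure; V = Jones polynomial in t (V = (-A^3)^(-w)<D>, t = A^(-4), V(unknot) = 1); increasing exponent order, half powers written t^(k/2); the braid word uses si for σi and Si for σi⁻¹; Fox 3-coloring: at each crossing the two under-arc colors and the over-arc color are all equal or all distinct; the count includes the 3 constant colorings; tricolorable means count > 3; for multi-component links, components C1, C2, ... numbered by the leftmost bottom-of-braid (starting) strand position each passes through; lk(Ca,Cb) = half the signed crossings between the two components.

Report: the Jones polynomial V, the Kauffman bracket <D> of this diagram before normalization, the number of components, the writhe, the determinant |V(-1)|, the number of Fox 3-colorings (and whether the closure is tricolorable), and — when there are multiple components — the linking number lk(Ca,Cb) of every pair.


V = 2t - 2t^2 + 3t^3 - 3t^4 + 2t^5 - 2t^6 + t^7
<D> = A^-16 - 2A^-12 + 2A^-8 - 3A^-4 + 3 - 2A^4 + 2A^8 (w = +4)
1 component over 10 crossings, w = +4
9 Fox colorings among 3^10, |V(-1)| = 15: tricolorable
why: w = +4 (over 10 crossings) is diagram-only; (-A^3)^(-4) removes it from V


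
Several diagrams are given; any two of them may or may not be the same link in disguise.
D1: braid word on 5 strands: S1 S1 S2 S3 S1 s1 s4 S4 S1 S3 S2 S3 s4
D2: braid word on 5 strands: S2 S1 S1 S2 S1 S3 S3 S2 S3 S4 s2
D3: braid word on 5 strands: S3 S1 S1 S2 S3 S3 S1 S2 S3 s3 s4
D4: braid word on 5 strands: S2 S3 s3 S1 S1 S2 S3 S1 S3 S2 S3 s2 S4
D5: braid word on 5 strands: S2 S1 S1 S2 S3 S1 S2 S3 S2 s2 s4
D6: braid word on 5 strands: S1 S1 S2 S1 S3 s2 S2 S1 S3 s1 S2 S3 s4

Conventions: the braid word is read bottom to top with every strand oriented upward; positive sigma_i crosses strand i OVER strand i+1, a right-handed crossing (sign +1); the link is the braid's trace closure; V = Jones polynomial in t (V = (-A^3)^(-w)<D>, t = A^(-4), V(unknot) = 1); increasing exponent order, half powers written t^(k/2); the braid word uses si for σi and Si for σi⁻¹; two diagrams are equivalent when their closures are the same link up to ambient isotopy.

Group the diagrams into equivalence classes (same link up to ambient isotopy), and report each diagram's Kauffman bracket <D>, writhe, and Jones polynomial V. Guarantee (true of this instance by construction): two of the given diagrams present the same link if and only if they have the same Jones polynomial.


equivalence classes: {D1, D2, D3, D4, D5, D6}
D1 (bracket A^-11 + A^-3 - A + A^5 - A^9 + A^13; 13 crossings at w = -7): V = -t^(-17/2) + t^(-15/2) - t^(-13/2) + t^(-11/2) - t^(-9/2) - t^(-5/2)
V(D2) = -t^(-17/2) + t^(-15/2) - t^(-13/2) + t^(-11/2) - t^(-9/2) - t^(-5/2)  (w -9, c 11, <D> = A^-17 + A^-9 - A^-5 + A^-1 - A^3 + A^7)
V(D3) = -t^(-17/2) + t^(-15/2) - t^(-13/2) + t^(-11/2) - t^(-9/2) - t^(-5/2)  (w -7, c 11, <D> = A^-11 + A^-3 - A + A^5 - A^9 + A^13)
V(D4) = -t^(-17/2) + t^(-15/2) - t^(-13/2) + t^(-11/2) - t^(-9/2) - t^(-5/2)  [13 crossings, <D> = A^-17 + A^-9 - A^-5 + A^-1 - A^3 + A^7, w = -9]
D5 (bracket A^-11 + A^-3 - A + A^5 - A^9 + A^13; 11 crossings at w = -7): V = -t^(-17/2) + t^(-15/2) - t^(-13/2) + t^(-11/2) - t^(-9/2) - t^(-5/2)
V(D6) = -t^(-17/2) + t^(-15/2) - t^(-13/2) + t^(-11/2) - t^(-9/2) - t^(-5/2)  [13 crossings, <D> = A^-11 + A^-3 - A + A^5 - A^9 + A^13, w = -7]
key observation: one V(t) for all 6 diagrams — one class (guaranteed)


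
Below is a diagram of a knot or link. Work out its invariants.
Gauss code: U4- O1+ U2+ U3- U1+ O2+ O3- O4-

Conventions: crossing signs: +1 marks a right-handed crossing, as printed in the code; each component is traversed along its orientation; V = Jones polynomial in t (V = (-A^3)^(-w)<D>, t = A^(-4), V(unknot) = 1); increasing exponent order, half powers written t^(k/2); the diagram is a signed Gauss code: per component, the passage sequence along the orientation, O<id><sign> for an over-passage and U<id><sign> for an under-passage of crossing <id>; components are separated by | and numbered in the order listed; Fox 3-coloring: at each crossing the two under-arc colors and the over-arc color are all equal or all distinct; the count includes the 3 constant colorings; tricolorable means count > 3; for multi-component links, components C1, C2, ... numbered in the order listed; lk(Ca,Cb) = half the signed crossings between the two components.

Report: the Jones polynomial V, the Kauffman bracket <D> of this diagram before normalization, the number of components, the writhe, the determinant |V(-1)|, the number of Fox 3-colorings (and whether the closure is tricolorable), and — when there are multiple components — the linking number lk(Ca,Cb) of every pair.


Jones polynomial: V(t) = 1
<D> = 1; writhe 0
components 1, writhe 0 (4 crossings)
3-colorings: 3 of 3^4, det 1 — not tricolorable
note: w = 0 (over 4 crossings) is diagram-only; (-A^3)^(0) removes it from V


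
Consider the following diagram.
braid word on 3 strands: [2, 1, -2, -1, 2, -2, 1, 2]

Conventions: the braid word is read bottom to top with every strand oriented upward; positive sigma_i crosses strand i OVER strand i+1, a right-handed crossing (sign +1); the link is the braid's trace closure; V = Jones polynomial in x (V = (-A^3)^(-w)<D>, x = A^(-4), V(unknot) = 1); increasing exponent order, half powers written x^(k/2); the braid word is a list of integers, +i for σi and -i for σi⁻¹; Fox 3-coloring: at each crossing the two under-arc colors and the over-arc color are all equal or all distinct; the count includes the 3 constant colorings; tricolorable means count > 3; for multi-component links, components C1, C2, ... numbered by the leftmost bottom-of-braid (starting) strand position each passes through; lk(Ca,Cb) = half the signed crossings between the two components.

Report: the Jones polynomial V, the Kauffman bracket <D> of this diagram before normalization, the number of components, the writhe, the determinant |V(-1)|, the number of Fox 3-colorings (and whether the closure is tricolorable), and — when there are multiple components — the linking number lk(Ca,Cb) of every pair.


V(x) = 1
bracket: A^6, w = +2
1 component, writhe +2, over 8 crossings
det 1, colorings 3 of 3^8 — not tricolorable
observation: w = +2 (over 8 crossings) is diagram-only; (-A^3)^(-2) removes it from V


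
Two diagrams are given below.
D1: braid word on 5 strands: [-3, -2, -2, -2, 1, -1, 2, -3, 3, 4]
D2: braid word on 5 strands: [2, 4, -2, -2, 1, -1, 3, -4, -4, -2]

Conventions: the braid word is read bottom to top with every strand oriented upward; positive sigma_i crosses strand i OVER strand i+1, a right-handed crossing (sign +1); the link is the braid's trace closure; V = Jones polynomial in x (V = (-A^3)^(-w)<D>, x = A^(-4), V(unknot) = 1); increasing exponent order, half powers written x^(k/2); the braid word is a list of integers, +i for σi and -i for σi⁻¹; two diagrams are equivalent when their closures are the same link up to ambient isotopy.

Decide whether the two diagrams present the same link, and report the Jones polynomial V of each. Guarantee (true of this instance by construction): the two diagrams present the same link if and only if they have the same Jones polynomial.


same link: yes
V(D1) = x^-3 + x^-2 + x^-1 + 1  [10 crossings, <D> = A^-6 + A^-2 + A^2 + A^6, w = -2]
V(D2) = x^-3 + x^-2 + x^-1 + 1  [10 crossings, <D> = A^-6 + A^-2 + A^2 + A^6, w = -2]
insight: one V(x) for all 2 diagrams — one class (guaranteed)


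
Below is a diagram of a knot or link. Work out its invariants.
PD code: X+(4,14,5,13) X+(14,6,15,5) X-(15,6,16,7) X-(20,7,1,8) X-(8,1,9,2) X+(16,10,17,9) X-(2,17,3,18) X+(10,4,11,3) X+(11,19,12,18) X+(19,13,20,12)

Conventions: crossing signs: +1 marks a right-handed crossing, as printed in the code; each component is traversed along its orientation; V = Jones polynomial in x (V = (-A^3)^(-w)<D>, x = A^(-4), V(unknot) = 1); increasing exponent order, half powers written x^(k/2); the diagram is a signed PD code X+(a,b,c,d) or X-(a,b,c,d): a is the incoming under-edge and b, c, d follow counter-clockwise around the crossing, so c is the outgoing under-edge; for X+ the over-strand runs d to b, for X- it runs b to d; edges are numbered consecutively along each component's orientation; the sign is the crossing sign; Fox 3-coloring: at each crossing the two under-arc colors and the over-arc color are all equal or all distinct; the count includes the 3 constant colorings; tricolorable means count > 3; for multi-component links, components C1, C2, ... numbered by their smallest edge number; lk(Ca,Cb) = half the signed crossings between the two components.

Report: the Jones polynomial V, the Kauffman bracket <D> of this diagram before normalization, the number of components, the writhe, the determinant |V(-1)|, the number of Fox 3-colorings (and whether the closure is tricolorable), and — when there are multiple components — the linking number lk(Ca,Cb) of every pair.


Jones polynomial: V(x) = -x^-1 + 2 - x + 2x^2 - x^3 + x^4 - x^5
<D> = -A^-14 + A^-10 - A^-6 + 2A^-2 - A^2 + 2A^6 - A^10; writhe +2
components 1, writhe +2 (10 crossings)
3-colorings: 9 of 3^10, det 9 — tricolorable
note: w = +2 shifts under R1 moves; the (-A^3)^(-2) factor cancels that in V


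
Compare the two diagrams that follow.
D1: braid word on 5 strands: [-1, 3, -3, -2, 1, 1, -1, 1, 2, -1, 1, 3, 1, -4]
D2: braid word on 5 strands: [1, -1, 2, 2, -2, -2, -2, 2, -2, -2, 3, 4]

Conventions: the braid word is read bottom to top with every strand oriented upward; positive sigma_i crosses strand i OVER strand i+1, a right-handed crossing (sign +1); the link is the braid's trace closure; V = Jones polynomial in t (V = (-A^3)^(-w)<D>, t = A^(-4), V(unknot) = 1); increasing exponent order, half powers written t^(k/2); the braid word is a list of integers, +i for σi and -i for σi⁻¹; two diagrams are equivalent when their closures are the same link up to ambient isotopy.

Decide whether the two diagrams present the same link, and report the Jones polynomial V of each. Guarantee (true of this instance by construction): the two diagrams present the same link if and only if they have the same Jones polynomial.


equivalent: no
D1 (bracket A^-6 + A^-2 + A^2 + A^6; 14 crossings at w = +2): V = 1 + t + t^2 + t^3
D2 (bracket 1 + A^4 + A^8 + A^12; 12 crossings at w = 0): V = t^-3 + t^-2 + t^-1 + 1
key observation: comparing 2 Jones polynomials yields 2 groups


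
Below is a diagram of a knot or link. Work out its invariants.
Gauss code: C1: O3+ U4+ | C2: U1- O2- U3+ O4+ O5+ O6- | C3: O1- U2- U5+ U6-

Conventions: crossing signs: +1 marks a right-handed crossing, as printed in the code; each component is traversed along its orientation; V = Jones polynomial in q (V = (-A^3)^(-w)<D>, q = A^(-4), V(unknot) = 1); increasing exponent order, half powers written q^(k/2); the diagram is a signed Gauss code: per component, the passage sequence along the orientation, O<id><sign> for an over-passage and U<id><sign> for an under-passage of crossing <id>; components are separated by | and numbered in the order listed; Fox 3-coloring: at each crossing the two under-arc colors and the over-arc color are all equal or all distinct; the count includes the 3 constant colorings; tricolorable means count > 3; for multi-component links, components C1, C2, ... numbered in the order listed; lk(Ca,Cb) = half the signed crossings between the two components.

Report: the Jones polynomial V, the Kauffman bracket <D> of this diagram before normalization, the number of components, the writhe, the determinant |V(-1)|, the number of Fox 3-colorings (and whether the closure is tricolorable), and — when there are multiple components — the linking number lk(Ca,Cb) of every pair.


Jones polynomial: V(q) = q^-2 + 2 + q^2
<D> = A^-8 + 2 + A^8; writhe 0
components 3, writhe 0 (6 crossings)
linking number lk(C1,C2) = +1
lk(C1,C3): 0
lk(C2,C3) = -1
3-colorings: 3 of 3^6, det 4 — not tricolorable
note: palindromic: swapping q for 1/q fixes V
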